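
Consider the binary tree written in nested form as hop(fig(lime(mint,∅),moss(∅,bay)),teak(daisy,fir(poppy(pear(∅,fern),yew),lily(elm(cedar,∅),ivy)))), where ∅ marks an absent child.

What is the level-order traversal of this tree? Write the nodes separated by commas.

Level-order visits nodes level by level from the root, left to right within each level.
Level 0: hop
Level 1: fig, teak
Level 2: lime, moss, daisy, fir
Level 3: mint, bay, poppy, lily
Level 4: pear, yew, elm, ivy
Level 5: fern, cedar

hop, fig, teak, lime, moss, daisy, fir, mint, bay, poppy, lily, pear, yew, elm, ivy, fern, cedar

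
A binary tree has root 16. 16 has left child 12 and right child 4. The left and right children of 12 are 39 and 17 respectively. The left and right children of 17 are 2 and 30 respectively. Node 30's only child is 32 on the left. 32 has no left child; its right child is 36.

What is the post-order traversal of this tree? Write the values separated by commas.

39, 2, 36, 32, 30, 17, 12, 4, 16

Post-order visits the left subtree, then the right subtree, then the node.
At 16: go left to 12.
  At 12: go left to 39.
    39 is a leaf — visit 39.
  At 12: go right to 17.
    At 17: go left to 2.
      2 is a leaf — visit 2.
    At 17: go right to 30.
      At 30: go left to 32.
        At 32: no left child.
        At 32: go right to 36.
          36 is a leaf — visit 36.
        Visit 32.
      At 30: no right child.
      Visit 30.
    Visit 17.
  Visit 12.
At 16: go right to 4.
  4 is a leaf — visit 4.
Visit 16.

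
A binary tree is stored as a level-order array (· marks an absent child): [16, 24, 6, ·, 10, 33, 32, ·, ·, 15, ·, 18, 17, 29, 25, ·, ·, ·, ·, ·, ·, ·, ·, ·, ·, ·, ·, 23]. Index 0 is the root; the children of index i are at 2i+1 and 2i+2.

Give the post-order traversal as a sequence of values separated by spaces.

15 10 24 18 17 33 23 29 25 32 6 16

Post-order visits the left subtree, then the right subtree, then the node.
At 16: go left to 24.
  At 24: no left child.
  At 24: go right to 10.
    At 10: go left to 15.
      15 is a leaf — visit 15.
    At 10: no right child.
    Visit 10.
  Visit 24.
At 16: go right to 6.
  At 6: go left to 33.
    At 33: go left to 18.
      18 is a leaf — visit 18.
    At 33: go right to 17.
      17 is a leaf — visit 17.
    Visit 33.
  At 6: go right to 32.
    At 32: go left to 29.
      At 29: go left to 23.
        23 is a leaf — visit 23.
      At 29: no right child.
      Visit 29.
    At 32: go right to 25.
      25 is a leaf — visit 25.
    Visit 32.
  Visit 6.
Visit 16.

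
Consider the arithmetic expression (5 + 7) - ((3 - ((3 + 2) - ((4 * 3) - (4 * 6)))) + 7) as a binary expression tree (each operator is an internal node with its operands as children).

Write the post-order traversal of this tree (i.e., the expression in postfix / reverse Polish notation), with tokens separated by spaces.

Post-order on an expression tree gives postfix notation: for each operator, emit left operand, right operand, then the operator.

5 7 + 3 3 2 + 4 3 * 4 6 * - - - 7 + -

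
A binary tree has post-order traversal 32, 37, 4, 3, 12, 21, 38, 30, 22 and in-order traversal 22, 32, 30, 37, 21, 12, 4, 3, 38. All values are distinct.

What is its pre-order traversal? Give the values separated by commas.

The last element of post-order is the root; it splits in-order into left and right subtrees.
Root 22: left subtree has 0 nodes { }, right has 8 {32, 30, 37, 21, 12, 4, 3, 38}.
  Root 30: left subtree has 1 node {32}, right has 6 {37, 21, 12, 4, 3, 38}.
    Root 38: left subtree has 5 nodes {37, 21, 12, 4, 3}, right has 0 { }.
      Root 21: left subtree has 1 node {37}, right has 3 {12, 4, 3}.
        Root 12: left subtree has 0 nodes { }, right has 2 {4, 3}.
          Root 3: left subtree has 1 node {4}, right has 0 { }.

22, 30, 32, 38, 21, 37, 12, 3, 4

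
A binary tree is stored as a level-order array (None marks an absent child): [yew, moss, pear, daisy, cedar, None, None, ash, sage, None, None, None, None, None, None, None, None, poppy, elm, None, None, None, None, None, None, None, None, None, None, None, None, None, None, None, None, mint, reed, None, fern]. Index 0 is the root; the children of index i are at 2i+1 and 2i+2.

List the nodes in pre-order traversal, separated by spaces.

yew moss daisy ash sage poppy mint reed elm fern cedar pear

Pre-order visits the node, then its left subtree, then its right subtree.
Visit yew.
At yew: go left to moss.
  Visit moss.
  At moss: go left to daisy.
    Visit daisy.
    At daisy: go left to ash.
      ash is a leaf — visit ash.
    At daisy: go right to sage.
      Visit sage.
      At sage: go left to poppy.
        Visit poppy.
        At poppy: go left to mint.
          mint is a leaf — visit mint.
        At poppy: go right to reed.
          reed is a leaf — visit reed.
      At sage: go right to elm.
        Visit elm.
        At elm: no left child.
        At elm: go right to fern.
          fern is a leaf — visit fern.
  At moss: go right to cedar.
    cedar is a leaf — visit cedar.
At yew: go right to pear.
  pear is a leaf — visit pear.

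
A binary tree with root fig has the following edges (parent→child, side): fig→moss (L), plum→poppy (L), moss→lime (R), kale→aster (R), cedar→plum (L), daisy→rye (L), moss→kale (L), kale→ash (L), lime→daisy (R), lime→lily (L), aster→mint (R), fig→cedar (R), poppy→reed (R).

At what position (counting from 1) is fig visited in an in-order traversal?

10

In-order visits the left subtree, then the node, then the right subtree.
At fig: go left to moss.
  At moss: go left to kale.
    At kale: go left to ash.
      ash is a leaf — visit ash.
    Visit kale.
    At kale: go right to aster.
      At aster: no left child.
      Visit aster.
      At aster: go right to mint.
        mint is a leaf — visit mint.
  Visit moss.
  At moss: go right to lime.
    At lime: go left to lily.
      lily is a leaf — visit lily.
    Visit lime.
    At lime: go right to daisy.
      At daisy: go left to rye.
        rye is a leaf — visit rye.
      Visit daisy.
      At daisy: no right child.
Visit fig.
At fig: go right to cedar.
  At cedar: go left to plum.
    At plum: go left to poppy.
      At poppy: no left child.
      Visit poppy.
      At poppy: go right to reed.
        reed is a leaf — visit reed.
    Visit plum.
    At plum: no right child.
  Visit cedar.
  At cedar: no right child.
Full in-order sequence: ash, kale, aster, mint, moss, lily, lime, rye, daisy, fig, poppy, reed, plum, cedar.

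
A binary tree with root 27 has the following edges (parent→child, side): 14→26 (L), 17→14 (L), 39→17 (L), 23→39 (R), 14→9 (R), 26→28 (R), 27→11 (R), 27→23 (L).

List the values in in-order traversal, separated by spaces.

23 26 28 14 9 17 39 27 11

In-order visits the left subtree, then the node, then the right subtree.
At 27: go left to 23.
  At 23: no left child.
  Visit 23.
  At 23: go right to 39.
    At 39: go left to 17.
      At 17: go left to 14.
        At 14: go left to 26.
          At 26: no left child.
          Visit 26.
          At 26: go right to 28.
            28 is a leaf — visit 28.
        Visit 14.
        At 14: go right to 9.
          9 is a leaf — visit 9.
      Visit 17.
      At 17: no right child.
    Visit 39.
    At 39: no right child.
Visit 27.
At 27: go right to 11.
  11 is a leaf — visit 11.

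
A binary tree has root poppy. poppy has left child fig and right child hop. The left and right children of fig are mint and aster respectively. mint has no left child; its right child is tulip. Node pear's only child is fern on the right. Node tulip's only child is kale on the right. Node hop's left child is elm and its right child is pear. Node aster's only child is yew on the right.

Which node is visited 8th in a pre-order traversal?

Pre-order visits the node, then its left subtree, then its right subtree.
Visit poppy.
At poppy: go left to fig.
  Visit fig.
  At fig: go left to mint.
    Visit mint.
    At mint: no left child.
    At mint: go right to tulip.
      Visit tulip.
      At tulip: no left child.
      At tulip: go right to kale.
        kale is a leaf — visit kale.
  At fig: go right to aster.
    Visit aster.
    At aster: no left child.
    At aster: go right to yew.
      yew is a leaf — visit yew.
At poppy: go right to hop.
  Visit hop.
  At hop: go left to elm.
    elm is a leaf — visit elm.
  At hop: go right to pear.
    Visit pear.
    At pear: no left child.
    At pear: go right to fern.
      fern is a leaf — visit fern.
Full pre-order sequence: poppy, fig, mint, tulip, kale, aster, yew, hop, elm, pear, fern.

hop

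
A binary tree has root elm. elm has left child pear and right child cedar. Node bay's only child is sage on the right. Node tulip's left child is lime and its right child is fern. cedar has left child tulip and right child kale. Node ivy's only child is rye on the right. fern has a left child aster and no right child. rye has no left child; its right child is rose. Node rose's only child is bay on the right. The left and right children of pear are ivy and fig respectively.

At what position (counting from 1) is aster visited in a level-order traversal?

Level-order visits nodes level by level from the root, left to right within each level.
Level 0: elm
Level 1: pear, cedar
Level 2: ivy, fig, tulip, kale
Level 3: rye, lime, fern
Level 4: rose, aster
Level 5: bay
Level 6: sage
Full level-order sequence: elm, pear, cedar, ivy, fig, tulip, kale, rye, lime, fern, rose, aster, bay, sage.

12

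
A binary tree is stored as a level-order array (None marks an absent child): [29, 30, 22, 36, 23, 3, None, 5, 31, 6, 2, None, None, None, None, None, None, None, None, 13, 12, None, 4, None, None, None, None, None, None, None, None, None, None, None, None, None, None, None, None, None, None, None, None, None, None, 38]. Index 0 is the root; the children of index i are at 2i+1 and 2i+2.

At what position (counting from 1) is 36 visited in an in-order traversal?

2

In-order visits the left subtree, then the node, then the right subtree.
At 29: go left to 30.
  At 30: go left to 36.
    At 36: go left to 5.
      5 is a leaf — visit 5.
    Visit 36.
    At 36: go right to 31.
      31 is a leaf — visit 31.
  Visit 30.
  At 30: go right to 23.
    At 23: go left to 6.
      At 6: go left to 13.
        13 is a leaf — visit 13.
      Visit 6.
      At 6: go right to 12.
        12 is a leaf — visit 12.
    Visit 23.
    At 23: go right to 2.
      At 2: no left child.
      Visit 2.
      At 2: go right to 4.
        At 4: go left to 38.
          38 is a leaf — visit 38.
        Visit 4.
        At 4: no right child.
Visit 29.
At 29: go right to 22.
  At 22: go left to 3.
    3 is a leaf — visit 3.
  Visit 22.
  At 22: no right child.
Full in-order sequence: 5, 36, 31, 30, 13, 6, 12, 23, 2, 38, 4, 29, 3, 22.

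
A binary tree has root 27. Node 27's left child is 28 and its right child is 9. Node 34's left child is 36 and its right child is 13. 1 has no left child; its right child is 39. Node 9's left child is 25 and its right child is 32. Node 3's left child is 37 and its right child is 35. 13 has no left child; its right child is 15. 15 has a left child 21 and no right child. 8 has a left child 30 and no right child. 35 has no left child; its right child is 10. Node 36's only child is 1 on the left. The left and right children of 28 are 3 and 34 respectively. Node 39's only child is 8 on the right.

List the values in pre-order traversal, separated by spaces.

27 28 3 37 35 10 34 36 1 39 8 30 13 15 21 9 25 32

Pre-order visits the node, then its left subtree, then its right subtree.
Visit 27.
At 27: go left to 28.
  Visit 28.
  At 28: go left to 3.
    Visit 3.
    At 3: go left to 37.
      37 is a leaf — visit 37.
    At 3: go right to 35.
      Visit 35.
      At 35: no left child.
      At 35: go right to 10.
        10 is a leaf — visit 10.
  At 28: go right to 34.
    Visit 34.
    At 34: go left to 36.
      Visit 36.
      At 36: go left to 1.
        Visit 1.
        At 1: no left child.
        At 1: go right to 39.
          Visit 39.
          At 39: no left child.
          At 39: go right to 8.
            Visit 8.
            At 8: go left to 30.
              30 is a leaf — visit 30.
            At 8: no right child.
      At 36: no right child.
    At 34: go right to 13.
      Visit 13.
      At 13: no left child.
      At 13: go right to 15.
        Visit 15.
        At 15: go left to 21.
          21 is a leaf — visit 21.
        At 15: no right child.
At 27: go right to 9.
  Visit 9.
  At 9: go left to 25.
    25 is a leaf — visit 25.
  At 9: go right to 32.
    32 is a leaf — visit 32.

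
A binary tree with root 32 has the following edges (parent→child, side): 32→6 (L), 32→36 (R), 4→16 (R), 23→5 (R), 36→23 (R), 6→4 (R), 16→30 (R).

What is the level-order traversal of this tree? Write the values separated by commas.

32, 6, 36, 4, 23, 16, 5, 30

Level-order visits nodes level by level from the root, left to right within each level.
Level 0: 32
Level 1: 6, 36
Level 2: 4, 23
Level 3: 16, 5
Level 4: 30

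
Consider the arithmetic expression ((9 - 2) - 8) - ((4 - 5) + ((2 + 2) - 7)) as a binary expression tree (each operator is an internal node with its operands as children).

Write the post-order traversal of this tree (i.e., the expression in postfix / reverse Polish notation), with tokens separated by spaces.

Post-order on an expression tree gives postfix notation: for each operator, emit left operand, right operand, then the operator.

9 2 - 8 - 4 5 - 2 2 + 7 - + -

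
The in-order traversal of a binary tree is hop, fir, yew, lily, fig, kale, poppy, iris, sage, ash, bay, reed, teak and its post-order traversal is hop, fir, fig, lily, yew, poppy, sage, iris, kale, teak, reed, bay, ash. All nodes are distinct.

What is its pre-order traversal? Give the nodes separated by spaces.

ash kale yew fir hop lily fig iris poppy sage bay reed teak

The last element of post-order is the root; it splits in-order into left and right subtrees.
Root ash: left subtree has 9 nodes {hop, fir, yew, lily, fig, kale, poppy, iris, sage}, right has 3 {bay, reed, teak}.
  Root kale: left subtree has 5 nodes {hop, fir, yew, lily, fig}, right has 3 {poppy, iris, sage}.
    Root yew: left subtree has 2 nodes {hop, fir}, right has 2 {lily, fig}.
      Root fir: left subtree has 1 node {hop}, right has 0 { }.
      Root lily: left subtree has 0 nodes { }, right has 1 {fig}.
    Root iris: left subtree has 1 node {poppy}, right has 1 {sage}.
  Root bay: left subtree has 0 nodes { }, right has 2 {reed, teak}.
    Root reed: left subtree has 0 nodes { }, right has 1 {teak}.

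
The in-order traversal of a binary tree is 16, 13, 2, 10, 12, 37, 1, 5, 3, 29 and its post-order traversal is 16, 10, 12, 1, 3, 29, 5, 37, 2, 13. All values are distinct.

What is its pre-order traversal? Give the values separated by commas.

13, 16, 2, 37, 12, 10, 5, 1, 29, 3

The last element of post-order is the root; it splits in-order into left and right subtrees.
Root 13: left subtree has 1 node {16}, right has 8 {2, 10, 12, 37, 1, 5, 3, 29}.
  Root 2: left subtree has 0 nodes { }, right has 7 {10, 12, 37, 1, 5, 3, 29}.
    Root 37: left subtree has 2 nodes {10, 12}, right has 4 {1, 5, 3, 29}.
      Root 12: left subtree has 1 node {10}, right has 0 { }.
      Root 5: left subtree has 1 node {1}, right has 2 {3, 29}.
        Root 29: left subtree has 1 node {3}, right has 0 { }.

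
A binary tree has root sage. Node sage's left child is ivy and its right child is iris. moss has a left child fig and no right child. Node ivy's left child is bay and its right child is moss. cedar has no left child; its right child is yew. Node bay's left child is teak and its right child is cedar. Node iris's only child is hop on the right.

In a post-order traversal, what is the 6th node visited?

Post-order visits the left subtree, then the right subtree, then the node.
At sage: go left to ivy.
  At ivy: go left to bay.
    At bay: go left to teak.
      teak is a leaf — visit teak.
    At bay: go right to cedar.
      At cedar: no left child.
      At cedar: go right to yew.
        yew is a leaf — visit yew.
      Visit cedar.
    Visit bay.
  At ivy: go right to moss.
    At moss: go left to fig.
      fig is a leaf — visit fig.
    At moss: no right child.
    Visit moss.
  Visit ivy.
At sage: go right to iris.
  At iris: no left child.
  At iris: go right to hop.
    hop is a leaf — visit hop.
  Visit iris.
Visit sage.
Full post-order sequence: teak, yew, cedar, bay, fig, moss, ivy, hop, iris, sage.

moss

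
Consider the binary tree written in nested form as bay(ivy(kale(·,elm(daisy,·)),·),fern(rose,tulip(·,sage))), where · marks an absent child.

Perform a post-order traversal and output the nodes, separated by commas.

Post-order visits the left subtree, then the right subtree, then the node.
At bay: go left to ivy.
  At ivy: go left to kale.
    At kale: no left child.
    At kale: go right to elm.
      At elm: go left to daisy.
        daisy is a leaf — visit daisy.
      At elm: no right child.
      Visit elm.
    Visit kale.
  At ivy: no right child.
  Visit ivy.
At bay: go right to fern.
  At fern: go left to rose.
    rose is a leaf — visit rose.
  At fern: go right to tulip.
    At tulip: no left child.
    At tulip: go right to sage.
      sage is a leaf — visit sage.
    Visit tulip.
  Visit fern.
Visit bay.

daisy, elm, kale, ivy, rose, sage, tulip, fern, bay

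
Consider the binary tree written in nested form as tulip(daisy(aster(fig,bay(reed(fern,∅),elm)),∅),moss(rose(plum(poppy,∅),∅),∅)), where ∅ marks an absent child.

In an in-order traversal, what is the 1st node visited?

fig

In-order visits the left subtree, then the node, then the right subtree.
At tulip: go left to daisy.
  At daisy: go left to aster.
    At aster: go left to fig.
      fig is a leaf — visit fig.
    Visit aster.
    At aster: go right to bay.
      At bay: go left to reed.
        At reed: go left to fern.
          fern is a leaf — visit fern.
        Visit reed.
        At reed: no right child.
      Visit bay.
      At bay: go right to elm.
        elm is a leaf — visit elm.
  Visit daisy.
  At daisy: no right child.
Visit tulip.
At tulip: go right to moss.
  At moss: go left to rose.
    At rose: go left to plum.
      At plum: go left to poppy.
        poppy is a leaf — visit poppy.
      Visit plum.
      At plum: no right child.
    Visit rose.
    At rose: no right child.
  Visit moss.
  At moss: no right child.
Full in-order sequence: fig, aster, fern, reed, bay, elm, daisy, tulip, poppy, plum, rose, moss.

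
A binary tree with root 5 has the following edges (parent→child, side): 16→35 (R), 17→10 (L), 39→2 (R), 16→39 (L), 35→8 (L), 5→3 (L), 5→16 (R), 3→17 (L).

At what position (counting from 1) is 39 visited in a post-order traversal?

Post-order visits the left subtree, then the right subtree, then the node.
At 5: go left to 3.
  At 3: go left to 17.
    At 17: go left to 10.
      10 is a leaf — visit 10.
    At 17: no right child.
    Visit 17.
  At 3: no right child.
  Visit 3.
At 5: go right to 16.
  At 16: go left to 39.
    At 39: no left child.
    At 39: go right to 2.
      2 is a leaf — visit 2.
    Visit 39.
  At 16: go right to 35.
    At 35: go left to 8.
      8 is a leaf — visit 8.
    At 35: no right child.
    Visit 35.
  Visit 16.
Visit 5.
Full post-order sequence: 10, 17, 3, 2, 39, 8, 35, 16, 5.

5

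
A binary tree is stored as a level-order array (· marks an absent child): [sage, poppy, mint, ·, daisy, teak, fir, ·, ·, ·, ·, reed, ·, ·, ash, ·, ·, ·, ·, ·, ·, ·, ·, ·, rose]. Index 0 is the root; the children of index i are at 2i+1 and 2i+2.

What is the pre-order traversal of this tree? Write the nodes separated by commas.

Pre-order visits the node, then its left subtree, then its right subtree.
Visit sage.
At sage: go left to poppy.
  Visit poppy.
  At poppy: no left child.
  At poppy: go right to daisy.
    daisy is a leaf — visit daisy.
At sage: go right to mint.
  Visit mint.
  At mint: go left to teak.
    Visit teak.
    At teak: go left to reed.
      Visit reed.
      At reed: no left child.
      At reed: go right to rose.
        rose is a leaf — visit rose.
    At teak: no right child.
  At mint: go right to fir.
    Visit fir.
    At fir: no left child.
    At fir: go right to ash.
      ash is a leaf — visit ash.

sage, poppy, daisy, mint, teak, reed, rose, fir, ash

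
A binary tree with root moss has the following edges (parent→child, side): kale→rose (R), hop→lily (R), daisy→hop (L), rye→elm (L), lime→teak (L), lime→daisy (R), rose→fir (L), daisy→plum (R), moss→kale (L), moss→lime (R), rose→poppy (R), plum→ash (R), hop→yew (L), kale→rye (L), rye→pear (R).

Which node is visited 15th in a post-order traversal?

Post-order visits the left subtree, then the right subtree, then the node.
At moss: go left to kale.
  At kale: go left to rye.
    At rye: go left to elm.
      elm is a leaf — visit elm.
    At rye: go right to pear.
      pear is a leaf — visit pear.
    Visit rye.
  At kale: go right to rose.
    At rose: go left to fir.
      fir is a leaf — visit fir.
    At rose: go right to poppy.
      poppy is a leaf — visit poppy.
    Visit rose.
  Visit kale.
At moss: go right to lime.
  At lime: go left to teak.
    teak is a leaf — visit teak.
  At lime: go right to daisy.
    At daisy: go left to hop.
      At hop: go left to yew.
        yew is a leaf — visit yew.
      At hop: go right to lily.
        lily is a leaf — visit lily.
      Visit hop.
    At daisy: go right to plum.
      At plum: no left child.
      At plum: go right to ash.
        ash is a leaf — visit ash.
      Visit plum.
    Visit daisy.
  Visit lime.
Visit moss.
Full post-order sequence: elm, pear, rye, fir, poppy, rose, kale, teak, yew, lily, hop, ash, plum, daisy, lime, moss.

lime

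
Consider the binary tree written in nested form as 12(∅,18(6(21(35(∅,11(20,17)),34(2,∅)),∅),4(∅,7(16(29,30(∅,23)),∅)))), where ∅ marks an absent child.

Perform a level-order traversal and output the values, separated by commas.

12, 18, 6, 4, 21, 7, 35, 34, 16, 11, 2, 29, 30, 20, 17, 23

Level-order visits nodes level by level from the root, left to right within each level.
Level 0: 12
Level 1: 18
Level 2: 6, 4
Level 3: 21, 7
Level 4: 35, 34, 16
Level 5: 11, 2, 29, 30
Level 6: 20, 17, 23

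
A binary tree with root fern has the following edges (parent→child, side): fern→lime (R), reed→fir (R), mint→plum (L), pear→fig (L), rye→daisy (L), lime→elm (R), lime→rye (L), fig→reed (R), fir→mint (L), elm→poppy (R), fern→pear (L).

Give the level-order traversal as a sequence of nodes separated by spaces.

fern pear lime fig rye elm reed daisy poppy fir mint plum

Level-order visits nodes level by level from the root, left to right within each level.
Level 0: fern
Level 1: pear, lime
Level 2: fig, rye, elm
Level 3: reed, daisy, poppy
Level 4: fir
Level 5: mint
Level 6: plum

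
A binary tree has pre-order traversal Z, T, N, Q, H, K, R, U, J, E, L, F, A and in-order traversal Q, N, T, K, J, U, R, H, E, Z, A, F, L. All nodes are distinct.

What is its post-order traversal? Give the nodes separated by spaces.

The first element of pre-order is the root; it splits in-order into left and right subtrees.
Root Z: left subtree has 9 nodes {Q, N, T, K, J, U, R, H, E}, right has 3 {A, F, L}.
  Root T: left subtree has 2 nodes {Q, N}, right has 6 {K, J, U, R, H, E}.
    Root N: left subtree has 1 node {Q}, right has 0 { }.
    Root H: left subtree has 4 nodes {K, J, U, R}, right has 1 {E}.
      Root K: left subtree has 0 nodes { }, right has 3 {J, U, R}.
        Root R: left subtree has 2 nodes {J, U}, right has 0 { }.
          Root U: left subtree has 1 node {J}, right has 0 { }.
  Root L: left subtree has 2 nodes {A, F}, right has 0 { }.
    Root F: left subtree has 1 node {A}, right has 0 { }.

Q N J U R K E H T A F L Z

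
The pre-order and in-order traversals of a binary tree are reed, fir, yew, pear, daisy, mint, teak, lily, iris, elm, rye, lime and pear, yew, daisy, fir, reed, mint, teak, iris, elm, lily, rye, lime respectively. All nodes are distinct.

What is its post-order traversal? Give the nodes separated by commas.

The first element of pre-order is the root; it splits in-order into left and right subtrees.
Root reed: left subtree has 4 nodes {pear, yew, daisy, fir}, right has 7 {mint, teak, iris, elm, lily, rye, lime}.
  Root fir: left subtree has 3 nodes {pear, yew, daisy}, right has 0 { }.
    Root yew: left subtree has 1 node {pear}, right has 1 {daisy}.
  Root mint: left subtree has 0 nodes { }, right has 6 {teak, iris, elm, lily, rye, lime}.
    Root teak: left subtree has 0 nodes { }, right has 5 {iris, elm, lily, rye, lime}.
      Root lily: left subtree has 2 nodes {iris, elm}, right has 2 {rye, lime}.
        Root iris: left subtree has 0 nodes { }, right has 1 {elm}.
        Root rye: left subtree has 0 nodes { }, right has 1 {lime}.

pear, daisy, yew, fir, elm, iris, lime, rye, lily, teak, mint, reed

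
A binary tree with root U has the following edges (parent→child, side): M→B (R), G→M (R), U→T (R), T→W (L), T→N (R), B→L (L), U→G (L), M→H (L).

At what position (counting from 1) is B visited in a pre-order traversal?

5

Pre-order visits the node, then its left subtree, then its right subtree.
Visit U.
At U: go left to G.
  Visit G.
  At G: no left child.
  At G: go right to M.
    Visit M.
    At M: go left to H.
      H is a leaf — visit H.
    At M: go right to B.
      Visit B.
      At B: go left to L.
        L is a leaf — visit L.
      At B: no right child.
At U: go right to T.
  Visit T.
  At T: go left to W.
    W is a leaf — visit W.
  At T: go right to N.
    N is a leaf — visit N.
Full pre-order sequence: U, G, M, H, B, L, T, W, N.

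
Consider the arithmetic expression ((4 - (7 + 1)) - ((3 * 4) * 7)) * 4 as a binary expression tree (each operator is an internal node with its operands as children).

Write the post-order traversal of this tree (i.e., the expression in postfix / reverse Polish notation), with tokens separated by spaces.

4 7 1 + - 3 4 * 7 * - 4 *

Post-order on an expression tree gives postfix notation: for each operator, emit left operand, right operand, then the operator.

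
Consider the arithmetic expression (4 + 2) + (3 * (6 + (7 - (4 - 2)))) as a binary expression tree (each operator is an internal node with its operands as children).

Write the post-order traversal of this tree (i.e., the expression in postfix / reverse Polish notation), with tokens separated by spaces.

Post-order on an expression tree gives postfix notation: for each operator, emit left operand, right operand, then the operator.

4 2 + 3 6 7 4 2 - - + * +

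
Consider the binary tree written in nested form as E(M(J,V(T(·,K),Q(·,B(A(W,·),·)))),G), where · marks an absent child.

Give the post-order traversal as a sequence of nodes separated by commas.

Post-order visits the left subtree, then the right subtree, then the node.
At E: go left to M.
  At M: go left to J.
    J is a leaf — visit J.
  At M: go right to V.
    At V: go left to T.
      At T: no left child.
      At T: go right to K.
        K is a leaf — visit K.
      Visit T.
    At V: go right to Q.
      At Q: no left child.
      At Q: go right to B.
        At B: go left to A.
          At A: go left to W.
            W is a leaf — visit W.
          At A: no right child.
          Visit A.
        At B: no right child.
        Visit B.
      Visit Q.
    Visit V.
  Visit M.
At E: go right to G.
  G is a leaf — visit G.
Visit E.

J, K, T, W, A, B, Q, V, M, G, E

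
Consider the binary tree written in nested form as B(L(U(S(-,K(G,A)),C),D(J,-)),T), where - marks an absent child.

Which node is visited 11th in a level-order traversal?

A

Level-order visits nodes level by level from the root, left to right within each level.
Level 0: B
Level 1: L, T
Level 2: U, D
Level 3: S, C, J
Level 4: K
Level 5: G, A
Full level-order sequence: B, L, T, U, D, S, C, J, K, G, A.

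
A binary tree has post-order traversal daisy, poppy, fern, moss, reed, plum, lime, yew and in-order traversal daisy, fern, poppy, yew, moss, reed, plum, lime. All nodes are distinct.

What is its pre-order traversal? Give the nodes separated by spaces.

The last element of post-order is the root; it splits in-order into left and right subtrees.
Root yew: left subtree has 3 nodes {daisy, fern, poppy}, right has 4 {moss, reed, plum, lime}.
  Root fern: left subtree has 1 node {daisy}, right has 1 {poppy}.
  Root lime: left subtree has 3 nodes {moss, reed, plum}, right has 0 { }.
    Root plum: left subtree has 2 nodes {moss, reed}, right has 0 { }.
      Root reed: left subtree has 1 node {moss}, right has 0 { }.

yew fern daisy poppy lime plum reed moss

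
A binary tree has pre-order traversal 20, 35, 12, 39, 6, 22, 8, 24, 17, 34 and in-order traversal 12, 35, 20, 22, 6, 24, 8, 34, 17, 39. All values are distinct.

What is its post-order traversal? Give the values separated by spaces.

12 35 22 24 34 17 8 6 39 20

The first element of pre-order is the root; it splits in-order into left and right subtrees.
Root 20: left subtree has 2 nodes {12, 35}, right has 7 {22, 6, 24, 8, 34, 17, 39}.
  Root 35: left subtree has 1 node {12}, right has 0 { }.
  Root 39: left subtree has 6 nodes {22, 6, 24, 8, 34, 17}, right has 0 { }.
    Root 6: left subtree has 1 node {22}, right has 4 {24, 8, 34, 17}.
      Root 8: left subtree has 1 node {24}, right has 2 {34, 17}.
        Root 17: left subtree has 1 node {34}, right has 0 { }.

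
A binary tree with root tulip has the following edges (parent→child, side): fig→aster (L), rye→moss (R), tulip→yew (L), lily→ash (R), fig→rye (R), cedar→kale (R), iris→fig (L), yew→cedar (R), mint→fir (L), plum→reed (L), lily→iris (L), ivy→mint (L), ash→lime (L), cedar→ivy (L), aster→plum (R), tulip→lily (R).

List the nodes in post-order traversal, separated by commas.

Post-order visits the left subtree, then the right subtree, then the node.
At tulip: go left to yew.
  At yew: no left child.
  At yew: go right to cedar.
    At cedar: go left to ivy.
      At ivy: go left to mint.
        At mint: go left to fir.
          fir is a leaf — visit fir.
        At mint: no right child.
        Visit mint.
      At ivy: no right child.
      Visit ivy.
    At cedar: go right to kale.
      kale is a leaf — visit kale.
    Visit cedar.
  Visit yew.
At tulip: go right to lily.
  At lily: go left to iris.
    At iris: go left to fig.
      At fig: go left to aster.
        At aster: no left child.
        At aster: go right to plum.
          At plum: go left to reed.
            reed is a leaf — visit reed.
          At plum: no right child.
          Visit plum.
        Visit aster.
      At fig: go right to rye.
        At rye: no left child.
        At rye: go right to moss.
          moss is a leaf — visit moss.
        Visit rye.
      Visit fig.
    At iris: no right child.
    Visit iris.
  At lily: go right to ash.
    At ash: go left to lime.
      lime is a leaf — visit lime.
    At ash: no right child.
    Visit ash.
  Visit lily.
Visit tulip.

fir, mint, ivy, kale, cedar, yew, reed, plum, aster, moss, rye, fig, iris, lime, ash, lily, tulip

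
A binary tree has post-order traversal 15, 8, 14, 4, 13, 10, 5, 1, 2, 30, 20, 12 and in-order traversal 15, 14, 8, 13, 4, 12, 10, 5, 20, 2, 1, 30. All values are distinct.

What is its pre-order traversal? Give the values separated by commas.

12, 13, 14, 15, 8, 4, 20, 5, 10, 30, 2, 1

The last element of post-order is the root; it splits in-order into left and right subtrees.
Root 12: left subtree has 5 nodes {15, 14, 8, 13, 4}, right has 6 {10, 5, 20, 2, 1, 30}.
  Root 13: left subtree has 3 nodes {15, 14, 8}, right has 1 {4}.
    Root 14: left subtree has 1 node {15}, right has 1 {8}.
  Root 20: left subtree has 2 nodes {10, 5}, right has 3 {2, 1, 30}.
    Root 5: left subtree has 1 node {10}, right has 0 { }.
    Root 30: left subtree has 2 nodes {2, 1}, right has 0 { }.
      Root 2: left subtree has 0 nodes { }, right has 1 {1}.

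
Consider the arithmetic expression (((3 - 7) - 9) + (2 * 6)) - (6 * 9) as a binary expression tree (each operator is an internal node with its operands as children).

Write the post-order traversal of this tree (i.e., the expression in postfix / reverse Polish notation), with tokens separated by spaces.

Post-order on an expression tree gives postfix notation: for each operator, emit left operand, right operand, then the operator.

3 7 - 9 - 2 6 * + 6 9 * -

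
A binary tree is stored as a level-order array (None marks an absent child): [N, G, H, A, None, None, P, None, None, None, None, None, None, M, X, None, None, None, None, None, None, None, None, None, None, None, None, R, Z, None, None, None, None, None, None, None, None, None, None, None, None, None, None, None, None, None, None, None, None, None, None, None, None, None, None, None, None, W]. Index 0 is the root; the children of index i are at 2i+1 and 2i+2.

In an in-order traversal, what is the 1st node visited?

In-order visits the left subtree, then the node, then the right subtree.
At N: go left to G.
  At G: go left to A.
    A is a leaf — visit A.
  Visit G.
  At G: no right child.
Visit N.
At N: go right to H.
  At H: no left child.
  Visit H.
  At H: go right to P.
    At P: go left to M.
      At M: go left to R.
        R is a leaf — visit R.
      Visit M.
      At M: go right to Z.
        At Z: go left to W.
          W is a leaf — visit W.
        Visit Z.
        At Z: no right child.
    Visit P.
    At P: go right to X.
      X is a leaf — visit X.
Full in-order sequence: A, G, N, H, R, M, W, Z, P, X.

A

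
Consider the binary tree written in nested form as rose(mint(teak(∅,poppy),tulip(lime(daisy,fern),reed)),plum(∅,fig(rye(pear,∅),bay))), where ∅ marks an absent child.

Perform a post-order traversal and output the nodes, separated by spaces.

Post-order visits the left subtree, then the right subtree, then the node.
At rose: go left to mint.
  At mint: go left to teak.
    At teak: no left child.
    At teak: go right to poppy.
      poppy is a leaf — visit poppy.
    Visit teak.
  At mint: go right to tulip.
    At tulip: go left to lime.
      At lime: go left to daisy.
        daisy is a leaf — visit daisy.
      At lime: go right to fern.
        fern is a leaf — visit fern.
      Visit lime.
    At tulip: go right to reed.
      reed is a leaf — visit reed.
    Visit tulip.
  Visit mint.
At rose: go right to plum.
  At plum: no left child.
  At plum: go right to fig.
    At fig: go left to rye.
      At rye: go left to pear.
        pear is a leaf — visit pear.
      At rye: no right child.
      Visit rye.
    At fig: go right to bay.
      bay is a leaf — visit bay.
    Visit fig.
  Visit plum.
Visit rose.

poppy teak daisy fern lime reed tulip mint pear rye bay fig plum rose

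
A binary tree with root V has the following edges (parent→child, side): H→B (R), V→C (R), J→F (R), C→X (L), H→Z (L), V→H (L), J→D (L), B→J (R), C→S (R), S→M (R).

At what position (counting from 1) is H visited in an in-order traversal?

2

In-order visits the left subtree, then the node, then the right subtree.
At V: go left to H.
  At H: go left to Z.
    Z is a leaf — visit Z.
  Visit H.
  At H: go right to B.
    At B: no left child.
    Visit B.
    At B: go right to J.
      At J: go left to D.
        D is a leaf — visit D.
      Visit J.
      At J: go right to F.
        F is a leaf — visit F.
Visit V.
At V: go right to C.
  At C: go left to X.
    X is a leaf — visit X.
  Visit C.
  At C: go right to S.
    At S: no left child.
    Visit S.
    At S: go right to M.
      M is a leaf — visit M.
Full in-order sequence: Z, H, B, D, J, F, V, X, C, S, M.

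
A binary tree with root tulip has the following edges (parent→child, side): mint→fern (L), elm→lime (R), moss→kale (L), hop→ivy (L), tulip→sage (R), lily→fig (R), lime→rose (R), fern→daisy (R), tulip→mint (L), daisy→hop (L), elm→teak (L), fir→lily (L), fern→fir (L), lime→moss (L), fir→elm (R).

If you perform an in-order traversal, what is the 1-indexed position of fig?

2

In-order visits the left subtree, then the node, then the right subtree.
At tulip: go left to mint.
  At mint: go left to fern.
    At fern: go left to fir.
      At fir: go left to lily.
        At lily: no left child.
        Visit lily.
        At lily: go right to fig.
          fig is a leaf — visit fig.
      Visit fir.
      At fir: go right to elm.
        At elm: go left to teak.
          teak is a leaf — visit teak.
        Visit elm.
        At elm: go right to lime.
          At lime: go left to moss.
            At moss: go left to kale.
              kale is a leaf — visit kale.
            Visit moss.
            At moss: no right child.
          Visit lime.
          At lime: go right to rose.
            rose is a leaf — visit rose.
    Visit fern.
    At fern: go right to daisy.
      At daisy: go left to hop.
        At hop: go left to ivy.
          ivy is a leaf — visit ivy.
        Visit hop.
        At hop: no right child.
      Visit daisy.
      At daisy: no right child.
  Visit mint.
  At mint: no right child.
Visit tulip.
At tulip: go right to sage.
  sage is a leaf — visit sage.
Full in-order sequence: lily, fig, fir, teak, elm, kale, moss, lime, rose, fern, ivy, hop, daisy, mint, tulip, sage.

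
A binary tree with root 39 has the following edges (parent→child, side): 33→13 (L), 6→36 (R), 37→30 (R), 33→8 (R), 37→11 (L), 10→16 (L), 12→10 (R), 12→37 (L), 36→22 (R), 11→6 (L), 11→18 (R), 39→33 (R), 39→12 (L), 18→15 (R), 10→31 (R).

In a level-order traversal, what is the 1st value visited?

Level-order visits nodes level by level from the root, left to right within each level.
Level 0: 39
Level 1: 12, 33
Level 2: 37, 10, 13, 8
Level 3: 11, 30, 16, 31
Level 4: 6, 18
Level 5: 36, 15
Level 6: 22
Full level-order sequence: 39, 12, 33, 37, 10, 13, 8, 11, 30, 16, 31, 6, 18, 36, 15, 22.

39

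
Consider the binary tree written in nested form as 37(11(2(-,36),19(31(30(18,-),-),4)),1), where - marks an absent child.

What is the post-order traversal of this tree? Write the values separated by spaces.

36 2 18 30 31 4 19 11 1 37

Post-order visits the left subtree, then the right subtree, then the node.
At 37: go left to 11.
  At 11: go left to 2.
    At 2: no left child.
    At 2: go right to 36.
      36 is a leaf — visit 36.
    Visit 2.
  At 11: go right to 19.
    At 19: go left to 31.
      At 31: go left to 30.
        At 30: go left to 18.
          18 is a leaf — visit 18.
        At 30: no right child.
        Visit 30.
      At 31: no right child.
      Visit 31.
    At 19: go right to 4.
      4 is a leaf — visit 4.
    Visit 19.
  Visit 11.
At 37: go right to 1.
  1 is a leaf — visit 1.
Visit 37.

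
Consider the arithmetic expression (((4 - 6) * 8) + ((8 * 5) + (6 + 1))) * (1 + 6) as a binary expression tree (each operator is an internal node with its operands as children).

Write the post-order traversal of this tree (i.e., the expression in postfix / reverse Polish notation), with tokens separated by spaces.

4 6 - 8 * 8 5 * 6 1 + + + 1 6 + *

Post-order on an expression tree gives postfix notation: for each operator, emit left operand, right operand, then the operator.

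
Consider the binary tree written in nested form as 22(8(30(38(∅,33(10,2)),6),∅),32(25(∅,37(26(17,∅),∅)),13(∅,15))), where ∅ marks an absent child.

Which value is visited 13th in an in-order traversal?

In-order visits the left subtree, then the node, then the right subtree.
At 22: go left to 8.
  At 8: go left to 30.
    At 30: go left to 38.
      At 38: no left child.
      Visit 38.
      At 38: go right to 33.
        At 33: go left to 10.
          10 is a leaf — visit 10.
        Visit 33.
        At 33: go right to 2.
          2 is a leaf — visit 2.
    Visit 30.
    At 30: go right to 6.
      6 is a leaf — visit 6.
  Visit 8.
  At 8: no right child.
Visit 22.
At 22: go right to 32.
  At 32: go left to 25.
    At 25: no left child.
    Visit 25.
    At 25: go right to 37.
      At 37: go left to 26.
        At 26: go left to 17.
          17 is a leaf — visit 17.
        Visit 26.
        At 26: no right child.
      Visit 37.
      At 37: no right child.
  Visit 32.
  At 32: go right to 13.
    At 13: no left child.
    Visit 13.
    At 13: go right to 15.
      15 is a leaf — visit 15.
Full in-order sequence: 38, 10, 33, 2, 30, 6, 8, 22, 25, 17, 26, 37, 32, 13, 15.

32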